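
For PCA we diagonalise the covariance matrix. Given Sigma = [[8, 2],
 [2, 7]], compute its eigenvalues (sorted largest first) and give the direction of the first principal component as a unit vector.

Step 1 — characteristic polynomial of 2×2 Sigma:
  det(Sigma - λI) = λ² - trace · λ + det = 0.
  trace = 8 + 7 = 15, det = 8·7 - (2)² = 52.
Step 2 — discriminant:
  Δ = trace² - 4·det = 225 - 208 = 17.
Step 3 — eigenvalues:
  λ = (trace ± √Δ)/2 = (15 ± 4.1231)/2,
  λ_1 = 9.5616,  λ_2 = 5.4384.

Step 4 — unit eigenvector for λ_1: solve (Sigma - λ_1 I)v = 0. First row:
  (8 - 9.5616)·v_x + (2)·v_y = 0, i.e. (-1.5616)·v_x + (2)·v_y = 0,
  so v ∝ (b, λ_1 - a) = (2, 1.5616) = u.
  ||u|| = √((2)² + (1.5616)²) = √(6.4384) ≈ 2.5374,
  v_1 = u/||u|| ≈ (0.7882, 0.6154) (||v_1|| = 1).

λ_1 = 9.5616,  λ_2 = 5.4384;  v_1 ≈ (0.7882, 0.6154)


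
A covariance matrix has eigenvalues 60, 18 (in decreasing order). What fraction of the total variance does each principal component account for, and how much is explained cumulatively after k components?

Step 1 — total variance = trace(Sigma) = Σ λ_i = 60 + 18 = 78.

Step 2 — fraction explained by component i = λ_i / Σ λ:
  PC1: 60/78 = 0.7692
  PC2: 18/78 = 0.2308

Step 3 — cumulative fraction after k components = (λ_1 + ... + λ_k) / Σ λ:
  k = 1: 60/78 = 0.7692
  k = 2: (60 + 18)/78 = 78/78 = 1

Summary (fraction, with percent):

explained: PC1 0.7692 (76.92%), PC2 0.2308 (23.08%);  cumulative: 0.7692, 1


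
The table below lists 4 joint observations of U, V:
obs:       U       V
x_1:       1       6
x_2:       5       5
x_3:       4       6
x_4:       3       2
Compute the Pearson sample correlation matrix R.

Step 1 — column means:
  mean(U) = (1 + 5 + 4 + 3) / 4 = 13/4 = 3.25
  mean(V) = (6 + 5 + 6 + 2) / 4 = 19/4 = 4.75

Step 2 — sample variances and covariances s[i,j] = (1/(n-1)) · Σ_k (x_{k,i} - mean_i) · (x_{k,j} - mean_j), with n-1 = 3:
  s[U,U] = ((-2.25)·(-2.25) + (1.75)·(1.75) + (0.75)·(0.75) + (-0.25)·(-0.25)) / 3 = 8.75/3 = 2.9167
  s[U,V] = ((-2.25)·(1.25) + (1.75)·(0.25) + (0.75)·(1.25) + (-0.25)·(-2.75)) / 3 = -0.75/3 = -0.25
  s[V,V] = ((1.25)·(1.25) + (0.25)·(0.25) + (1.25)·(1.25) + (-2.75)·(-2.75)) / 3 = 10.75/3 = 3.5833
  Sample standard deviations s_i = √(s[i,i]):
  s(U) = √(2.9167) = 1.7078
  s(V) = √(3.5833) = 1.893

Step 3 — r_{ij} = s_{ij} / (s_i · s_j):
  r[U,U] = 1 (diagonal).
  r[U,V] = -0.25 / (1.7078 · 1.893) = -0.25 / 3.2329 = -0.0773
  r[V,V] = 1 (diagonal).

R is symmetric with unit diagonal. Assembling:

R = [[1, -0.0773],
 [-0.0773, 1]]


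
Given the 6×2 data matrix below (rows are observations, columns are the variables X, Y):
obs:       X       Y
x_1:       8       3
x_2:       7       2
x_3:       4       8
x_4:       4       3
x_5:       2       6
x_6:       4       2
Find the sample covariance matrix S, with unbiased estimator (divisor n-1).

Step 1 — column means:
  mean(X) = (8 + 7 + 4 + 4 + 2 + 4) / 6 = 29/6 = 4.8333
  mean(Y) = (3 + 2 + 8 + 3 + 6 + 2) / 6 = 24/6 = 4

Step 2 — sample covariance S[i,j] = (1/(n-1)) · Σ_k (x_{k,i} - mean_i) · (x_{k,j} - mean_j), with n-1 = 5.
  S[X,X] = ((3.1667)·(3.1667) + (2.1667)·(2.1667) + (-0.8333)·(-0.8333) + (-0.8333)·(-0.8333) + (-2.8333)·(-2.8333) + (-0.8333)·(-0.8333)) / 5 = 24.8333/5 = 4.9667
  S[X,Y] = ((3.1667)·(-1) + (2.1667)·(-2) + (-0.8333)·(4) + (-0.8333)·(-1) + (-2.8333)·(2) + (-0.8333)·(-2)) / 5 = -14/5 = -2.8
  S[Y,Y] = ((-1)·(-1) + (-2)·(-2) + (4)·(4) + (-1)·(-1) + (2)·(2) + (-2)·(-2)) / 5 = 30/5 = 6

S is symmetric (S[j,i] = S[i,j]). Assembling:

S = [[4.9667, -2.8],
 [-2.8, 6]]


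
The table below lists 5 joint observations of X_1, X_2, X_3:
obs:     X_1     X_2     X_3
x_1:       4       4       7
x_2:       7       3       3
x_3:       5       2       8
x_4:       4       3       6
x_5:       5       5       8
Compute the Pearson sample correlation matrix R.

Step 1 — column means:
  mean(X_1) = (4 + 7 + 5 + 4 + 5) / 5 = 25/5 = 5
  mean(X_2) = (4 + 3 + 2 + 3 + 5) / 5 = 17/5 = 3.4
  mean(X_3) = (7 + 3 + 8 + 6 + 8) / 5 = 32/5 = 6.4

Step 2 — sample variances and covariances s[i,j] = (1/(n-1)) · Σ_k (x_{k,i} - mean_i) · (x_{k,j} - mean_j), with n-1 = 4:
  s[X_1,X_1] = ((-1)·(-1) + (2)·(2) + (0)·(0) + (-1)·(-1) + (0)·(0)) / 4 = 6/4 = 1.5
  s[X_1,X_2] = ((-1)·(0.6) + (2)·(-0.4) + (0)·(-1.4) + (-1)·(-0.4) + (0)·(1.6)) / 4 = -1/4 = -0.25
  s[X_1,X_3] = ((-1)·(0.6) + (2)·(-3.4) + (0)·(1.6) + (-1)·(-0.4) + (0)·(1.6)) / 4 = -7/4 = -1.75
  s[X_2,X_2] = ((0.6)·(0.6) + (-0.4)·(-0.4) + (-1.4)·(-1.4) + (-0.4)·(-0.4) + (1.6)·(1.6)) / 4 = 5.2/4 = 1.3
  s[X_2,X_3] = ((0.6)·(0.6) + (-0.4)·(-3.4) + (-1.4)·(1.6) + (-0.4)·(-0.4) + (1.6)·(1.6)) / 4 = 2.2/4 = 0.55
  s[X_3,X_3] = ((0.6)·(0.6) + (-3.4)·(-3.4) + (1.6)·(1.6) + (-0.4)·(-0.4) + (1.6)·(1.6)) / 4 = 17.2/4 = 4.3
  Sample standard deviations s_i = √(s[i,i]):
  s(X_1) = √(1.5) = 1.2247
  s(X_2) = √(1.3) = 1.1402
  s(X_3) = √(4.3) = 2.0736

Step 3 — r_{ij} = s_{ij} / (s_i · s_j):
  r[X_1,X_1] = 1 (diagonal).
  r[X_1,X_2] = -0.25 / (1.2247 · 1.1402) = -0.25 / 1.3964 = -0.179
  r[X_1,X_3] = -1.75 / (1.2247 · 2.0736) = -1.75 / 2.5397 = -0.6891
  r[X_2,X_2] = 1 (diagonal).
  r[X_2,X_3] = 0.55 / (1.1402 · 2.0736) = 0.55 / 2.3643 = 0.2326
  r[X_3,X_3] = 1 (diagonal).

R is symmetric with unit diagonal. Assembling:

R = [[1, -0.179, -0.6891],
 [-0.179, 1, 0.2326],
 [-0.6891, 0.2326, 1]]


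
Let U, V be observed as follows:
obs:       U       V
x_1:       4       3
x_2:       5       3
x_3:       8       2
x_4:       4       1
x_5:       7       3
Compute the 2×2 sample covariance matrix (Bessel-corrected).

Step 1 — column means:
  mean(U) = (4 + 5 + 8 + 4 + 7) / 5 = 28/5 = 5.6
  mean(V) = (3 + 3 + 2 + 1 + 3) / 5 = 12/5 = 2.4

Step 2 — sample covariance S[i,j] = (1/(n-1)) · Σ_k (x_{k,i} - mean_i) · (x_{k,j} - mean_j), with n-1 = 4.
  S[U,U] = ((-1.6)·(-1.6) + (-0.6)·(-0.6) + (2.4)·(2.4) + (-1.6)·(-1.6) + (1.4)·(1.4)) / 4 = 13.2/4 = 3.3
  S[U,V] = ((-1.6)·(0.6) + (-0.6)·(0.6) + (2.4)·(-0.4) + (-1.6)·(-1.4) + (1.4)·(0.6)) / 4 = 0.8/4 = 0.2
  S[V,V] = ((0.6)·(0.6) + (0.6)·(0.6) + (-0.4)·(-0.4) + (-1.4)·(-1.4) + (0.6)·(0.6)) / 4 = 3.2/4 = 0.8

S is symmetric (S[j,i] = S[i,j]). Assembling:

S = [[3.3, 0.2],
 [0.2, 0.8]]


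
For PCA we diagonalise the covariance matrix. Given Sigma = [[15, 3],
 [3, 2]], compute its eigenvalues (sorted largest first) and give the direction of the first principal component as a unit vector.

Step 1 — characteristic polynomial of 2×2 Sigma:
  det(Sigma - λI) = λ² - trace · λ + det = 0.
  trace = 15 + 2 = 17, det = 15·2 - (3)² = 21.
Step 2 — discriminant:
  Δ = trace² - 4·det = 289 - 84 = 205.
Step 3 — eigenvalues:
  λ = (trace ± √Δ)/2 = (17 ± 14.3178)/2,
  λ_1 = 15.6589,  λ_2 = 1.3411.

Step 4 — unit eigenvector for λ_1: solve (Sigma - λ_1 I)v = 0. First row:
  (15 - 15.6589)·v_x + (3)·v_y = 0, i.e. (-0.6589)·v_x + (3)·v_y = 0,
  so v ∝ (b, λ_1 - a) = (3, 0.6589) = u.
  ||u|| = √((3)² + (0.6589)²) = √(9.4342) ≈ 3.0715,
  v_1 = u/||u|| ≈ (0.9767, 0.2145) (||v_1|| = 1).

λ_1 = 15.6589,  λ_2 = 1.3411;  v_1 ≈ (0.9767, 0.2145)


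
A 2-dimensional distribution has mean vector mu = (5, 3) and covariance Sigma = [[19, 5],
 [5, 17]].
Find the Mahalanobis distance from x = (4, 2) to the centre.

Step 1 — centre the observation: (x - mu) = (-1, -1).

Step 2 — invert Sigma. det(Sigma) = 19·17 - (5)² = 298.
  Sigma^{-1} = (1/det) · [[d, -b], [-b, a]] = [[0.057, -0.0168],
 [-0.0168, 0.0638]].

Step 3 — form the quadratic (x - mu)^T · Sigma^{-1} · (x - mu):
  Sigma^{-1} · (x - mu) = (-0.0403, -0.047).
  (x - mu)^T · [Sigma^{-1} · (x - mu)] = (-1)·(-0.0403) + (-1)·(-0.047) = 0.0872.

Step 4 — take square root: d = √(0.0872) ≈ 0.2954.

d(x, mu) = √(0.0872) ≈ 0.2954


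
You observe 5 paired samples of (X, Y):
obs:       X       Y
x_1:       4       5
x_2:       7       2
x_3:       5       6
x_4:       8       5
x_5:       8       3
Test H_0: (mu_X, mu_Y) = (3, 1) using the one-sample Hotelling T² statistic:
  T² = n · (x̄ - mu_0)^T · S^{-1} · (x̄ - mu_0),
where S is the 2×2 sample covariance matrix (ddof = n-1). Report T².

Step 1 — sample mean vector:
  mean(X) = (4 + 7 + 5 + 8 + 8) / 5 = 32/5 = 6.4
  mean(Y) = (5 + 2 + 6 + 5 + 3) / 5 = 21/5 = 4.2
  x̄ = (6.4, 4.2),  deviation x̄ - mu_0 = (6.4, 4.2) - (3, 1) = (3.4, 3.2).

Step 2 — sample covariance matrix, S[i,j] = (1/(n-1)) · Σ_k (x_{k,i} - mean_i) · (x_{k,j} - mean_j), divisor n-1 = 4:
  S[X,X] = ((-2.4)·(-2.4) + (0.6)·(0.6) + (-1.4)·(-1.4) + (1.6)·(1.6) + (1.6)·(1.6)) / 4 = 13.2/4 = 3.3
  S[X,Y] = ((-2.4)·(0.8) + (0.6)·(-2.2) + (-1.4)·(1.8) + (1.6)·(0.8) + (1.6)·(-1.2)) / 4 = -6.4/4 = -1.6
  S[Y,Y] = ((0.8)·(0.8) + (-2.2)·(-2.2) + (1.8)·(1.8) + (0.8)·(0.8) + (-1.2)·(-1.2)) / 4 = 10.8/4 = 2.7
  S = [[3.3, -1.6],
 [-1.6, 2.7]].

Step 3 — invert S. det(S) = 3.3·2.7 - (-1.6)² = 6.35.
  S^{-1} = (1/det) · [[d, -b], [-b, a]] = [[0.4252, 0.252],
 [0.252, 0.5197]].

Step 4 — quadratic form (x̄ - mu_0)^T · S^{-1} · (x̄ - mu_0):
  S^{-1} · (x̄ - mu_0) = (2.252, 2.5197),
  (x̄ - mu_0)^T · [...] = (3.4)·(2.252) + (3.2)·(2.5197) = 15.7197.

Step 5 — scale by n: T² = 5 · 15.7197 = 78.5984.

T² ≈ 78.5984


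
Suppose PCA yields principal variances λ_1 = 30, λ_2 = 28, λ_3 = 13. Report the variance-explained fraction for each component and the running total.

Step 1 — total variance = trace(Sigma) = Σ λ_i = 30 + 28 + 13 = 71.

Step 2 — fraction explained by component i = λ_i / Σ λ:
  PC1: 30/71 = 0.4225
  PC2: 28/71 = 0.3944
  PC3: 13/71 = 0.1831

Step 3 — cumulative fraction after k components = (λ_1 + ... + λ_k) / Σ λ:
  k = 1: 30/71 = 0.4225
  k = 2: (30 + 28)/71 = 58/71 = 0.8169
  k = 3: (30 + 28 + 13)/71 = 71/71 = 1

Summary (fraction, with percent):

explained: PC1 0.4225 (42.25%), PC2 0.3944 (39.44%), PC3 0.1831 (18.31%);  cumulative: 0.4225, 0.8169, 1


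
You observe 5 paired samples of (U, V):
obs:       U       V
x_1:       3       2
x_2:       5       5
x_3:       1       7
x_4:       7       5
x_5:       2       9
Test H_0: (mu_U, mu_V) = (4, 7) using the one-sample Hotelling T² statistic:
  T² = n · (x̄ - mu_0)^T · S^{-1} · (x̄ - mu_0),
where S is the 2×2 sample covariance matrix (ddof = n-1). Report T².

Step 1 — sample mean vector:
  mean(U) = (3 + 5 + 1 + 7 + 2) / 5 = 18/5 = 3.6
  mean(V) = (2 + 5 + 7 + 5 + 9) / 5 = 28/5 = 5.6
  x̄ = (3.6, 5.6),  deviation x̄ - mu_0 = (3.6, 5.6) - (4, 7) = (-0.4, -1.4).

Step 2 — sample covariance matrix, S[i,j] = (1/(n-1)) · Σ_k (x_{k,i} - mean_i) · (x_{k,j} - mean_j), divisor n-1 = 4:
  S[U,U] = ((-0.6)·(-0.6) + (1.4)·(1.4) + (-2.6)·(-2.6) + (3.4)·(3.4) + (-1.6)·(-1.6)) / 4 = 23.2/4 = 5.8
  S[U,V] = ((-0.6)·(-3.6) + (1.4)·(-0.6) + (-2.6)·(1.4) + (3.4)·(-0.6) + (-1.6)·(3.4)) / 4 = -9.8/4 = -2.45
  S[V,V] = ((-3.6)·(-3.6) + (-0.6)·(-0.6) + (1.4)·(1.4) + (-0.6)·(-0.6) + (3.4)·(3.4)) / 4 = 27.2/4 = 6.8
  S = [[5.8, -2.45],
 [-2.45, 6.8]].

Step 3 — invert S. det(S) = 5.8·6.8 - (-2.45)² = 33.4375.
  S^{-1} = (1/det) · [[d, -b], [-b, a]] = [[0.2034, 0.0733],
 [0.0733, 0.1735]].

Step 4 — quadratic form (x̄ - mu_0)^T · S^{-1} · (x̄ - mu_0):
  S^{-1} · (x̄ - mu_0) = (-0.1839, -0.2721),
  (x̄ - mu_0)^T · [...] = (-0.4)·(-0.1839) + (-1.4)·(-0.2721) = 0.4546.

Step 5 — scale by n: T² = 5 · 0.4546 = 2.2729.

T² ≈ 2.2729


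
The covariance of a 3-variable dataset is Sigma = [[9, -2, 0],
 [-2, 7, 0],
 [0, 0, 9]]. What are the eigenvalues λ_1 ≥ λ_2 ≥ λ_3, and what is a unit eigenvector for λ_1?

Step 1 — characteristic polynomial p(λ) = det(λI - Sigma) = λ³ - tr·λ² + c_1·λ - det, where tr = trace, c_1 = sum of the principal 2×2 minors, det = det(Sigma):
  tr = 9 + 7 + 9 = 25,
  c_1 = (9·7 - (-2)²) + (9·9 - (0)²) + (7·9 - (0)²) = 59 + 81 + 63 = 203,
  det = 9·(7·9 - (0)²) - (-2)·((-2)·9 - (0)·(0)) + (0)·((-2)·(0) - 7·(0)) = 9·(63) - (-2)·(-18) + (0)·(0) = 531.
  So p(λ) = λ³ - 25λ² + 203λ - 531.
Step 2 — look for an integer root (rational root theorem: any rational root is an integer divisor of 531). Testing λ = 9:
  p(9) = 729 - 2025 + 1827 - 531 = 0  ✓
  Dividing out (λ - 9): p(λ) = (λ - 9)(λ² - 16λ + 59).
Step 3 — remaining eigenvalues from the quadratic λ² - 16λ + 59 = 0:
  Δ = 16² - 4·59 = 256 - 236 = 20,  λ = (16 ± √20)/2 = (16 ± 4.4721)/2 ≈ 10.2361 or 5.7639.
  Sorted: λ_1 = 10.2361,  λ_2 = 9,  λ_3 = 5.7639  (check: sum = 25 = tr ✓).

Step 4 — unit eigenvector for λ_1 ≈ 10.2361: v spans the null space of (Sigma - λ_1 I), whose rows are
  r_1 = (-1.2361, -2, 0),  r_2 = (-2, -3.2361, 0),  r_3 = (0, 0, -1.2361).
  v is orthogonal to every row, so take v ∝ r_1 × r_3 = ((-2)·(-1.2361) - (0)·(0), (0)·(0) - (-1.2361)·(-1.2361), (-1.2361)·(0) - (-2)·(0)) ≈ (2.4721, -1.5279, 0).
  Let u = (2.4721, -1.5279, 0).
  ||u|| = √((2.4721)² + (-1.5279)² + (0)²) = √(8.4458) ≈ 2.9062,  v_1 = u/||u|| ≈ (0.8507, -0.5257, 0) (||v_1|| = 1).

λ_1 = 10.2361,  λ_2 = 9,  λ_3 = 5.7639;  v_1 ≈ (0.8507, -0.5257, 0)


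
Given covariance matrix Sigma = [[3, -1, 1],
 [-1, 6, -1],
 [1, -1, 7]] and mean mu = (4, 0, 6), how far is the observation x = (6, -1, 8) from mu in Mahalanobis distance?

Step 1 — centre the observation: (x - mu) = (2, -1, 2).

Step 2 — invert Sigma (cofactor / det for 3×3, or solve directly):
  Sigma^{-1} = [[0.3661, 0.0536, -0.0446],
 [0.0536, 0.1786, 0.0179],
 [-0.0446, 0.0179, 0.1518]].

Step 3 — form the quadratic (x - mu)^T · Sigma^{-1} · (x - mu):
  Sigma^{-1} · (x - mu) = (0.5893, -0.0357, 0.1964).
  (x - mu)^T · [Sigma^{-1} · (x - mu)] = (2)·(0.5893) + (-1)·(-0.0357) + (2)·(0.1964) = 1.6071.

Step 4 — take square root: d = √(1.6071) ≈ 1.2677.

d(x, mu) = √(1.6071) ≈ 1.2677


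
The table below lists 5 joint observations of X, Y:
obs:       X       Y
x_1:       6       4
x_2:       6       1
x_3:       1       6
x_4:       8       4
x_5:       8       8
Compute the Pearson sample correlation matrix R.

Step 1 — column means:
  mean(X) = (6 + 6 + 1 + 8 + 8) / 5 = 29/5 = 5.8
  mean(Y) = (4 + 1 + 6 + 4 + 8) / 5 = 23/5 = 4.6

Step 2 — sample variances and covariances s[i,j] = (1/(n-1)) · Σ_k (x_{k,i} - mean_i) · (x_{k,j} - mean_j), with n-1 = 4:
  s[X,X] = ((0.2)·(0.2) + (0.2)·(0.2) + (-4.8)·(-4.8) + (2.2)·(2.2) + (2.2)·(2.2)) / 4 = 32.8/4 = 8.2
  s[X,Y] = ((0.2)·(-0.6) + (0.2)·(-3.6) + (-4.8)·(1.4) + (2.2)·(-0.6) + (2.2)·(3.4)) / 4 = -1.4/4 = -0.35
  s[Y,Y] = ((-0.6)·(-0.6) + (-3.6)·(-3.6) + (1.4)·(1.4) + (-0.6)·(-0.6) + (3.4)·(3.4)) / 4 = 27.2/4 = 6.8
  Sample standard deviations s_i = √(s[i,i]):
  s(X) = √(8.2) = 2.8636
  s(Y) = √(6.8) = 2.6077

Step 3 — r_{ij} = s_{ij} / (s_i · s_j):
  r[X,X] = 1 (diagonal).
  r[X,Y] = -0.35 / (2.8636 · 2.6077) = -0.35 / 7.4673 = -0.0469
  r[Y,Y] = 1 (diagonal).

R is symmetric with unit diagonal. Assembling:

R = [[1, -0.0469],
 [-0.0469, 1]]


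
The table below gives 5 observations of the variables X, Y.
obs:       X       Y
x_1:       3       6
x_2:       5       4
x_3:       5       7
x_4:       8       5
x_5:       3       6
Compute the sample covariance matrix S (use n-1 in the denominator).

Step 1 — column means:
  mean(X) = (3 + 5 + 5 + 8 + 3) / 5 = 24/5 = 4.8
  mean(Y) = (6 + 4 + 7 + 5 + 6) / 5 = 28/5 = 5.6

Step 2 — sample covariance S[i,j] = (1/(n-1)) · Σ_k (x_{k,i} - mean_i) · (x_{k,j} - mean_j), with n-1 = 4.
  S[X,X] = ((-1.8)·(-1.8) + (0.2)·(0.2) + (0.2)·(0.2) + (3.2)·(3.2) + (-1.8)·(-1.8)) / 4 = 16.8/4 = 4.2
  S[X,Y] = ((-1.8)·(0.4) + (0.2)·(-1.6) + (0.2)·(1.4) + (3.2)·(-0.6) + (-1.8)·(0.4)) / 4 = -3.4/4 = -0.85
  S[Y,Y] = ((0.4)·(0.4) + (-1.6)·(-1.6) + (1.4)·(1.4) + (-0.6)·(-0.6) + (0.4)·(0.4)) / 4 = 5.2/4 = 1.3

S is symmetric (S[j,i] = S[i,j]). Assembling:

S = [[4.2, -0.85],
 [-0.85, 1.3]]


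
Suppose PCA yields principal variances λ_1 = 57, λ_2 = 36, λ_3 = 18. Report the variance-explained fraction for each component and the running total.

Step 1 — total variance = trace(Sigma) = Σ λ_i = 57 + 36 + 18 = 111.

Step 2 — fraction explained by component i = λ_i / Σ λ:
  PC1: 57/111 = 0.5135
  PC2: 36/111 = 0.3243
  PC3: 18/111 = 0.1622

Step 3 — cumulative fraction after k components = (λ_1 + ... + λ_k) / Σ λ:
  k = 1: 57/111 = 0.5135
  k = 2: (57 + 36)/111 = 93/111 = 0.8378
  k = 3: (57 + 36 + 18)/111 = 111/111 = 1

Summary (fraction, with percent):

explained: PC1 0.5135 (51.35%), PC2 0.3243 (32.43%), PC3 0.1622 (16.22%);  cumulative: 0.5135, 0.8378, 1


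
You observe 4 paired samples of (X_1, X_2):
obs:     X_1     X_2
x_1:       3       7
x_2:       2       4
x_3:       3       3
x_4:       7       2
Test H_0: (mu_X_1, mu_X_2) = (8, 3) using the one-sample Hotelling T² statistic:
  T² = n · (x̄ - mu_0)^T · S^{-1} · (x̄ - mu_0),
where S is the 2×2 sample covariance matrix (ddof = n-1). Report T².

Step 1 — sample mean vector:
  mean(X_1) = (3 + 2 + 3 + 7) / 4 = 15/4 = 3.75
  mean(X_2) = (7 + 4 + 3 + 2) / 4 = 16/4 = 4
  x̄ = (3.75, 4),  deviation x̄ - mu_0 = (3.75, 4) - (8, 3) = (-4.25, 1).

Step 2 — sample covariance matrix, S[i,j] = (1/(n-1)) · Σ_k (x_{k,i} - mean_i) · (x_{k,j} - mean_j), divisor n-1 = 3:
  S[X_1,X_1] = ((-0.75)·(-0.75) + (-1.75)·(-1.75) + (-0.75)·(-0.75) + (3.25)·(3.25)) / 3 = 14.75/3 = 4.9167
  S[X_1,X_2] = ((-0.75)·(3) + (-1.75)·(0) + (-0.75)·(-1) + (3.25)·(-2)) / 3 = -8/3 = -2.6667
  S[X_2,X_2] = ((3)·(3) + (0)·(0) + (-1)·(-1) + (-2)·(-2)) / 3 = 14/3 = 4.6667
  S = [[4.9167, -2.6667],
 [-2.6667, 4.6667]].

Step 3 — invert S. det(S) = 4.9167·4.6667 - (-2.6667)² = 15.8333.
  S^{-1} = (1/det) · [[d, -b], [-b, a]] = [[0.2947, 0.1684],
 [0.1684, 0.3105]].

Step 4 — quadratic form (x̄ - mu_0)^T · S^{-1} · (x̄ - mu_0):
  S^{-1} · (x̄ - mu_0) = (-1.0842, -0.4053),
  (x̄ - mu_0)^T · [...] = (-4.25)·(-1.0842) + (1)·(-0.4053) = 4.2026.

Step 5 — scale by n: T² = 4 · 4.2026 = 16.8105.

T² ≈ 16.8105


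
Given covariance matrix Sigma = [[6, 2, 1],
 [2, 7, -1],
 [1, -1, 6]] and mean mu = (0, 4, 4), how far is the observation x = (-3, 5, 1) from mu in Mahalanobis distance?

Step 1 — centre the observation: (x - mu) = (-3, 1, -3).

Step 2 — invert Sigma (cofactor / det for 3×3, or solve directly):
  Sigma^{-1} = [[0.1943, -0.0616, -0.0427],
 [-0.0616, 0.1659, 0.0379],
 [-0.0427, 0.0379, 0.1801]].

Step 3 — form the quadratic (x - mu)^T · Sigma^{-1} · (x - mu):
  Sigma^{-1} · (x - mu) = (-0.5166, 0.237, -0.3744).
  (x - mu)^T · [Sigma^{-1} · (x - mu)] = (-3)·(-0.5166) + (1)·(0.237) + (-3)·(-0.3744) = 2.91.

Step 4 — take square root: d = √(2.91) ≈ 1.7059.

d(x, mu) = √(2.91) ≈ 1.7059


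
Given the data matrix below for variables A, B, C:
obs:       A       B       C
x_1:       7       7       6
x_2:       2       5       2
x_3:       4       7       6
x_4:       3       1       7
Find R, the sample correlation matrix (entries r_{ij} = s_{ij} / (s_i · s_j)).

Step 1 — column means:
  mean(A) = (7 + 2 + 4 + 3) / 4 = 16/4 = 4
  mean(B) = (7 + 5 + 7 + 1) / 4 = 20/4 = 5
  mean(C) = (6 + 2 + 6 + 7) / 4 = 21/4 = 5.25

Step 2 — sample variances and covariances s[i,j] = (1/(n-1)) · Σ_k (x_{k,i} - mean_i) · (x_{k,j} - mean_j), with n-1 = 3:
  s[A,A] = ((3)·(3) + (-2)·(-2) + (0)·(0) + (-1)·(-1)) / 3 = 14/3 = 4.6667
  s[A,B] = ((3)·(2) + (-2)·(0) + (0)·(2) + (-1)·(-4)) / 3 = 10/3 = 3.3333
  s[A,C] = ((3)·(0.75) + (-2)·(-3.25) + (0)·(0.75) + (-1)·(1.75)) / 3 = 7/3 = 2.3333
  s[B,B] = ((2)·(2) + (0)·(0) + (2)·(2) + (-4)·(-4)) / 3 = 24/3 = 8
  s[B,C] = ((2)·(0.75) + (0)·(-3.25) + (2)·(0.75) + (-4)·(1.75)) / 3 = -4/3 = -1.3333
  s[C,C] = ((0.75)·(0.75) + (-3.25)·(-3.25) + (0.75)·(0.75) + (1.75)·(1.75)) / 3 = 14.75/3 = 4.9167
  Sample standard deviations s_i = √(s[i,i]):
  s(A) = √(4.6667) = 2.1602
  s(B) = √(8) = 2.8284
  s(C) = √(4.9167) = 2.2174

Step 3 — r_{ij} = s_{ij} / (s_i · s_j):
  r[A,A] = 1 (diagonal).
  r[A,B] = 3.3333 / (2.1602 · 2.8284) = 3.3333 / 6.1101 = 0.5455
  r[A,C] = 2.3333 / (2.1602 · 2.2174) = 2.3333 / 4.79 = 0.4871
  r[B,B] = 1 (diagonal).
  r[B,C] = -1.3333 / (2.8284 · 2.2174) = -1.3333 / 6.2716 = -0.2126
  r[C,C] = 1 (diagonal).

R is symmetric with unit diagonal. Assembling:

R = [[1, 0.5455, 0.4871],
 [0.5455, 1, -0.2126],
 [0.4871, -0.2126, 1]]


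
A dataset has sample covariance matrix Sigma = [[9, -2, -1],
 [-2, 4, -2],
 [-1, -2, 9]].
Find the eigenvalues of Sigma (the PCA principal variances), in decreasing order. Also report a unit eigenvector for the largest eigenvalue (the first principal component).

Step 1 — characteristic polynomial p(λ) = det(λI - Sigma) = λ³ - tr·λ² + c_1·λ - det, where tr = trace, c_1 = sum of the principal 2×2 minors, det = det(Sigma):
  tr = 9 + 4 + 9 = 22,
  c_1 = (9·4 - (-2)²) + (9·9 - (-1)²) + (4·9 - (-2)²) = 32 + 80 + 32 = 144,
  det = 9·(4·9 - (-2)²) - (-2)·((-2)·9 - (-2)·(-1)) + (-1)·((-2)·(-2) - 4·(-1)) = 9·(32) - (-2)·(-20) + (-1)·(8) = 240.
  So p(λ) = λ³ - 22λ² + 144λ - 240.
Step 2 — look for an integer root (rational root theorem: any rational root is an integer divisor of 240). Testing λ = 10:
  p(10) = 1000 - 2200 + 1440 - 240 = 0  ✓
  Dividing out (λ - 10): p(λ) = (λ - 10)(λ² - 12λ + 24).
Step 3 — remaining eigenvalues from the quadratic λ² - 12λ + 24 = 0:
  Δ = 12² - 4·24 = 144 - 96 = 48,  λ = (12 ± √48)/2 = (12 ± 6.9282)/2 ≈ 9.4641 or 2.5359.
  Sorted: λ_1 = 10,  λ_2 = 9.4641,  λ_3 = 2.5359  (check: sum = 22 = tr ✓).

Step 4 — unit eigenvector for λ_1 = 10: v spans the null space of (Sigma - λ_1 I), whose rows are
  r_1 = (-1, -2, -1),  r_2 = (-2, -6, -2),  r_3 = (-1, -2, -1).
  v is orthogonal to every row, so take v ∝ r_1 × r_2 = ((-2)·(-2) - (-1)·(-6), (-1)·(-2) - (-1)·(-2), (-1)·(-6) - (-2)·(-2)) = (-2, 0, 2).
  Rescale (divide by 2; multiply by -1 so the first nonzero entry is positive): u = (1, 0, -1).
  ||u|| = √((1)² + (0)² + (-1)²) = √(2) ≈ 1.4142,  v_1 = u/||u|| ≈ (0.7071, 0, -0.7071) (||v_1|| = 1).

λ_1 = 10,  λ_2 = 9.4641,  λ_3 = 2.5359;  v_1 ≈ (0.7071, 0, -0.7071)


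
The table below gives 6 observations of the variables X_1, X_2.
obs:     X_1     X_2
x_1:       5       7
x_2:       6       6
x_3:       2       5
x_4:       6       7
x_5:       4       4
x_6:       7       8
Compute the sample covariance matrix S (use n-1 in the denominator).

Step 1 — column means:
  mean(X_1) = (5 + 6 + 2 + 6 + 4 + 7) / 6 = 30/6 = 5
  mean(X_2) = (7 + 6 + 5 + 7 + 4 + 8) / 6 = 37/6 = 6.1667

Step 2 — sample covariance S[i,j] = (1/(n-1)) · Σ_k (x_{k,i} - mean_i) · (x_{k,j} - mean_j), with n-1 = 5.
  S[X_1,X_1] = ((0)·(0) + (1)·(1) + (-3)·(-3) + (1)·(1) + (-1)·(-1) + (2)·(2)) / 5 = 16/5 = 3.2
  S[X_1,X_2] = ((0)·(0.8333) + (1)·(-0.1667) + (-3)·(-1.1667) + (1)·(0.8333) + (-1)·(-2.1667) + (2)·(1.8333)) / 5 = 10/5 = 2
  S[X_2,X_2] = ((0.8333)·(0.8333) + (-0.1667)·(-0.1667) + (-1.1667)·(-1.1667) + (0.8333)·(0.8333) + (-2.1667)·(-2.1667) + (1.8333)·(1.8333)) / 5 = 10.8333/5 = 2.1667

S is symmetric (S[j,i] = S[i,j]). Assembling:

S = [[3.2, 2],
 [2, 2.1667]]


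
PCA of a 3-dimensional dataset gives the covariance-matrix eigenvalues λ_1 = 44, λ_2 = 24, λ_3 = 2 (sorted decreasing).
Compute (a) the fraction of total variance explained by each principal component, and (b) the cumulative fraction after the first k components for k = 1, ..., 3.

Step 1 — total variance = trace(Sigma) = Σ λ_i = 44 + 24 + 2 = 70.

Step 2 — fraction explained by component i = λ_i / Σ λ:
  PC1: 44/70 = 0.6286
  PC2: 24/70 = 0.3429
  PC3: 2/70 = 0.0286

Step 3 — cumulative fraction after k components = (λ_1 + ... + λ_k) / Σ λ:
  k = 1: 44/70 = 0.6286
  k = 2: (44 + 24)/70 = 68/70 = 0.9714
  k = 3: (44 + 24 + 2)/70 = 70/70 = 1

Summary (fraction, with percent):

explained: PC1 0.6286 (62.86%), PC2 0.3429 (34.29%), PC3 0.0286 (2.86%);  cumulative: 0.6286, 0.9714, 1


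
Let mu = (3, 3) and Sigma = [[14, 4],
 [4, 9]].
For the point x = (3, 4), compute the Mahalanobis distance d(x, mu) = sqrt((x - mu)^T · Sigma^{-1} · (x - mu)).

Step 1 — centre the observation: (x - mu) = (0, 1).

Step 2 — invert Sigma. det(Sigma) = 14·9 - (4)² = 110.
  Sigma^{-1} = (1/det) · [[d, -b], [-b, a]] = [[0.0818, -0.0364],
 [-0.0364, 0.1273]].

Step 3 — form the quadratic (x - mu)^T · Sigma^{-1} · (x - mu):
  Sigma^{-1} · (x - mu) = (-0.0364, 0.1273).
  (x - mu)^T · [Sigma^{-1} · (x - mu)] = (0)·(-0.0364) + (1)·(0.1273) = 0.1273.

Step 4 — take square root: d = √(0.1273) ≈ 0.3568.

d(x, mu) = √(0.1273) ≈ 0.3568


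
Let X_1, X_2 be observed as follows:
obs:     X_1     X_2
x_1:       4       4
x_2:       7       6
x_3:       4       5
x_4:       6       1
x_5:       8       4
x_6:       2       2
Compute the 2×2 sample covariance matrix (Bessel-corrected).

Step 1 — column means:
  mean(X_1) = (4 + 7 + 4 + 6 + 8 + 2) / 6 = 31/6 = 5.1667
  mean(X_2) = (4 + 6 + 5 + 1 + 4 + 2) / 6 = 22/6 = 3.6667

Step 2 — sample covariance S[i,j] = (1/(n-1)) · Σ_k (x_{k,i} - mean_i) · (x_{k,j} - mean_j), with n-1 = 5.
  S[X_1,X_1] = ((-1.1667)·(-1.1667) + (1.8333)·(1.8333) + (-1.1667)·(-1.1667) + (0.8333)·(0.8333) + (2.8333)·(2.8333) + (-3.1667)·(-3.1667)) / 5 = 24.8333/5 = 4.9667
  S[X_1,X_2] = ((-1.1667)·(0.3333) + (1.8333)·(2.3333) + (-1.1667)·(1.3333) + (0.8333)·(-2.6667) + (2.8333)·(0.3333) + (-3.1667)·(-1.6667)) / 5 = 6.3333/5 = 1.2667
  S[X_2,X_2] = ((0.3333)·(0.3333) + (2.3333)·(2.3333) + (1.3333)·(1.3333) + (-2.6667)·(-2.6667) + (0.3333)·(0.3333) + (-1.6667)·(-1.6667)) / 5 = 17.3333/5 = 3.4667

S is symmetric (S[j,i] = S[i,j]). Assembling:

S = [[4.9667, 1.2667],
 [1.2667, 3.4667]]


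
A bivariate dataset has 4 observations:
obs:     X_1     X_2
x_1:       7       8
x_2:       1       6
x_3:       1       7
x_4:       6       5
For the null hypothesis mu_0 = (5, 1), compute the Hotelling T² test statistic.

Step 1 — sample mean vector:
  mean(X_1) = (7 + 1 + 1 + 6) / 4 = 15/4 = 3.75
  mean(X_2) = (8 + 6 + 7 + 5) / 4 = 26/4 = 6.5
  x̄ = (3.75, 6.5),  deviation x̄ - mu_0 = (3.75, 6.5) - (5, 1) = (-1.25, 5.5).

Step 2 — sample covariance matrix, S[i,j] = (1/(n-1)) · Σ_k (x_{k,i} - mean_i) · (x_{k,j} - mean_j), divisor n-1 = 3:
  S[X_1,X_1] = ((3.25)·(3.25) + (-2.75)·(-2.75) + (-2.75)·(-2.75) + (2.25)·(2.25)) / 3 = 30.75/3 = 10.25
  S[X_1,X_2] = ((3.25)·(1.5) + (-2.75)·(-0.5) + (-2.75)·(0.5) + (2.25)·(-1.5)) / 3 = 1.5/3 = 0.5
  S[X_2,X_2] = ((1.5)·(1.5) + (-0.5)·(-0.5) + (0.5)·(0.5) + (-1.5)·(-1.5)) / 3 = 5/3 = 1.6667
  S = [[10.25, 0.5],
 [0.5, 1.6667]].

Step 3 — invert S. det(S) = 10.25·1.6667 - (0.5)² = 16.8333.
  S^{-1} = (1/det) · [[d, -b], [-b, a]] = [[0.099, -0.0297],
 [-0.0297, 0.6089]].

Step 4 — quadratic form (x̄ - mu_0)^T · S^{-1} · (x̄ - mu_0):
  S^{-1} · (x̄ - mu_0) = (-0.2871, 3.3861),
  (x̄ - mu_0)^T · [...] = (-1.25)·(-0.2871) + (5.5)·(3.3861) = 18.9827.

Step 5 — scale by n: T² = 4 · 18.9827 = 75.9307.

T² ≈ 75.9307


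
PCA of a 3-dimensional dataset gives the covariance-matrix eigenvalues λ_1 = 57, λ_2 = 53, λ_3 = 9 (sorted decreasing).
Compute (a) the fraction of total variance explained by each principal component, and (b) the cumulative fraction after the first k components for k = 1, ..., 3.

Step 1 — total variance = trace(Sigma) = Σ λ_i = 57 + 53 + 9 = 119.

Step 2 — fraction explained by component i = λ_i / Σ λ:
  PC1: 57/119 = 0.479
  PC2: 53/119 = 0.4454
  PC3: 9/119 = 0.0756

Step 3 — cumulative fraction after k components = (λ_1 + ... + λ_k) / Σ λ:
  k = 1: 57/119 = 0.479
  k = 2: (57 + 53)/119 = 110/119 = 0.9244
  k = 3: (57 + 53 + 9)/119 = 119/119 = 1

Summary (fraction, with percent):

explained: PC1 0.479 (47.9%), PC2 0.4454 (44.54%), PC3 0.0756 (7.56%);  cumulative: 0.479, 0.9244, 1


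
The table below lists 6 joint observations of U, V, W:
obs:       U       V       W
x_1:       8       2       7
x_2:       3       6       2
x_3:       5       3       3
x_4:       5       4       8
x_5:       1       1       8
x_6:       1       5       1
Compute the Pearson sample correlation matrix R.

Step 1 — column means:
  mean(U) = (8 + 3 + 5 + 5 + 1 + 1) / 6 = 23/6 = 3.8333
  mean(V) = (2 + 6 + 3 + 4 + 1 + 5) / 6 = 21/6 = 3.5
  mean(W) = (7 + 2 + 3 + 8 + 8 + 1) / 6 = 29/6 = 4.8333

Step 2 — sample variances and covariances s[i,j] = (1/(n-1)) · Σ_k (x_{k,i} - mean_i) · (x_{k,j} - mean_j), with n-1 = 5:
  s[U,U] = ((4.1667)·(4.1667) + (-0.8333)·(-0.8333) + (1.1667)·(1.1667) + (1.1667)·(1.1667) + (-2.8333)·(-2.8333) + (-2.8333)·(-2.8333)) / 5 = 36.8333/5 = 7.3667
  s[U,V] = ((4.1667)·(-1.5) + (-0.8333)·(2.5) + (1.1667)·(-0.5) + (1.1667)·(0.5) + (-2.8333)·(-2.5) + (-2.8333)·(1.5)) / 5 = -5.5/5 = -1.1
  s[U,W] = ((4.1667)·(2.1667) + (-0.8333)·(-2.8333) + (1.1667)·(-1.8333) + (1.1667)·(3.1667) + (-2.8333)·(3.1667) + (-2.8333)·(-3.8333)) / 5 = 14.8333/5 = 2.9667
  s[V,V] = ((-1.5)·(-1.5) + (2.5)·(2.5) + (-0.5)·(-0.5) + (0.5)·(0.5) + (-2.5)·(-2.5) + (1.5)·(1.5)) / 5 = 17.5/5 = 3.5
  s[V,W] = ((-1.5)·(2.1667) + (2.5)·(-2.8333) + (-0.5)·(-1.8333) + (0.5)·(3.1667) + (-2.5)·(3.1667) + (1.5)·(-3.8333)) / 5 = -21.5/5 = -4.3
  s[W,W] = ((2.1667)·(2.1667) + (-2.8333)·(-2.8333) + (-1.8333)·(-1.8333) + (3.1667)·(3.1667) + (3.1667)·(3.1667) + (-3.8333)·(-3.8333)) / 5 = 50.8333/5 = 10.1667
  Sample standard deviations s_i = √(s[i,i]):
  s(U) = √(7.3667) = 2.7142
  s(V) = √(3.5) = 1.8708
  s(W) = √(10.1667) = 3.1885

Step 3 — r_{ij} = s_{ij} / (s_i · s_j):
  r[U,U] = 1 (diagonal).
  r[U,V] = -1.1 / (2.7142 · 1.8708) = -1.1 / 5.0777 = -0.2166
  r[U,W] = 2.9667 / (2.7142 · 3.1885) = 2.9667 / 8.6542 = 0.3428
  r[V,V] = 1 (diagonal).
  r[V,W] = -4.3 / (1.8708 · 3.1885) = -4.3 / 5.9652 = -0.7209
  r[W,W] = 1 (diagonal).

R is symmetric with unit diagonal. Assembling:

R = [[1, -0.2166, 0.3428],
 [-0.2166, 1, -0.7209],
 [0.3428, -0.7209, 1]]


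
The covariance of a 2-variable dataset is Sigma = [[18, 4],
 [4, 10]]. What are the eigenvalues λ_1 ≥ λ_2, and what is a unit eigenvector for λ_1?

Step 1 — characteristic polynomial of 2×2 Sigma:
  det(Sigma - λI) = λ² - trace · λ + det = 0.
  trace = 18 + 10 = 28, det = 18·10 - (4)² = 164.
Step 2 — discriminant:
  Δ = trace² - 4·det = 784 - 656 = 128.
Step 3 — eigenvalues:
  λ = (trace ± √Δ)/2 = (28 ± 11.3137)/2,
  λ_1 = 19.6569,  λ_2 = 8.3431.

Step 4 — unit eigenvector for λ_1: solve (Sigma - λ_1 I)v = 0. First row:
  (18 - 19.6569)·v_x + (4)·v_y = 0, i.e. (-1.6569)·v_x + (4)·v_y = 0,
  so v ∝ (b, λ_1 - a) = (4, 1.6569) = u.
  ||u|| = √((4)² + (1.6569)²) = √(18.7452) ≈ 4.3296,
  v_1 = u/||u|| ≈ (0.9239, 0.3827) (||v_1|| = 1).

λ_1 = 19.6569,  λ_2 = 8.3431;  v_1 ≈ (0.9239, 0.3827)


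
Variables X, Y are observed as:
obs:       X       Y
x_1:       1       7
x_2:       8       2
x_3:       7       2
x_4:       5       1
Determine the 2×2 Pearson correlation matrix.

Step 1 — column means:
  mean(X) = (1 + 8 + 7 + 5) / 4 = 21/4 = 5.25
  mean(Y) = (7 + 2 + 2 + 1) / 4 = 12/4 = 3

Step 2 — sample variances and covariances s[i,j] = (1/(n-1)) · Σ_k (x_{k,i} - mean_i) · (x_{k,j} - mean_j), with n-1 = 3:
  s[X,X] = ((-4.25)·(-4.25) + (2.75)·(2.75) + (1.75)·(1.75) + (-0.25)·(-0.25)) / 3 = 28.75/3 = 9.5833
  s[X,Y] = ((-4.25)·(4) + (2.75)·(-1) + (1.75)·(-1) + (-0.25)·(-2)) / 3 = -21/3 = -7
  s[Y,Y] = ((4)·(4) + (-1)·(-1) + (-1)·(-1) + (-2)·(-2)) / 3 = 22/3 = 7.3333
  Sample standard deviations s_i = √(s[i,i]):
  s(X) = √(9.5833) = 3.0957
  s(Y) = √(7.3333) = 2.708

Step 3 — r_{ij} = s_{ij} / (s_i · s_j):
  r[X,X] = 1 (diagonal).
  r[X,Y] = -7 / (3.0957 · 2.708) = -7 / 8.3832 = -0.835
  r[Y,Y] = 1 (diagonal).

R is symmetric with unit diagonal. Assembling:

R = [[1, -0.835],
 [-0.835, 1]]


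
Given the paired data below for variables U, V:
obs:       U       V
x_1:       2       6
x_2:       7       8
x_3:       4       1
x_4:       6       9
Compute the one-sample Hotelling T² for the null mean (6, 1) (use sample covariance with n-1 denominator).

Step 1 — sample mean vector:
  mean(U) = (2 + 7 + 4 + 6) / 4 = 19/4 = 4.75
  mean(V) = (6 + 8 + 1 + 9) / 4 = 24/4 = 6
  x̄ = (4.75, 6),  deviation x̄ - mu_0 = (4.75, 6) - (6, 1) = (-1.25, 5).

Step 2 — sample covariance matrix, S[i,j] = (1/(n-1)) · Σ_k (x_{k,i} - mean_i) · (x_{k,j} - mean_j), divisor n-1 = 3:
  S[U,U] = ((-2.75)·(-2.75) + (2.25)·(2.25) + (-0.75)·(-0.75) + (1.25)·(1.25)) / 3 = 14.75/3 = 4.9167
  S[U,V] = ((-2.75)·(0) + (2.25)·(2) + (-0.75)·(-5) + (1.25)·(3)) / 3 = 12/3 = 4
  S[V,V] = ((0)·(0) + (2)·(2) + (-5)·(-5) + (3)·(3)) / 3 = 38/3 = 12.6667
  S = [[4.9167, 4],
 [4, 12.6667]].

Step 3 — invert S. det(S) = 4.9167·12.6667 - (4)² = 46.2778.
  S^{-1} = (1/det) · [[d, -b], [-b, a]] = [[0.2737, -0.0864],
 [-0.0864, 0.1062]].

Step 4 — quadratic form (x̄ - mu_0)^T · S^{-1} · (x̄ - mu_0):
  S^{-1} · (x̄ - mu_0) = (-0.7743, 0.6393),
  (x̄ - mu_0)^T · [...] = (-1.25)·(-0.7743) + (5)·(0.6393) = 4.1642.

Step 5 — scale by n: T² = 4 · 4.1642 = 16.6567.

T² ≈ 16.6567


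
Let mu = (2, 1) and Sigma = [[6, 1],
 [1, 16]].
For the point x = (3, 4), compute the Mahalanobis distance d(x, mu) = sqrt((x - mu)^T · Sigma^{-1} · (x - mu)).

Step 1 — centre the observation: (x - mu) = (1, 3).

Step 2 — invert Sigma. det(Sigma) = 6·16 - (1)² = 95.
  Sigma^{-1} = (1/det) · [[d, -b], [-b, a]] = [[0.1684, -0.0105],
 [-0.0105, 0.0632]].

Step 3 — form the quadratic (x - mu)^T · Sigma^{-1} · (x - mu):
  Sigma^{-1} · (x - mu) = (0.1368, 0.1789).
  (x - mu)^T · [Sigma^{-1} · (x - mu)] = (1)·(0.1368) + (3)·(0.1789) = 0.6737.

Step 4 — take square root: d = √(0.6737) ≈ 0.8208.

d(x, mu) = √(0.6737) ≈ 0.8208


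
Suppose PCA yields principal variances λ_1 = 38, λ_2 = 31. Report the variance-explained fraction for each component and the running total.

Step 1 — total variance = trace(Sigma) = Σ λ_i = 38 + 31 = 69.

Step 2 — fraction explained by component i = λ_i / Σ λ:
  PC1: 38/69 = 0.5507
  PC2: 31/69 = 0.4493

Step 3 — cumulative fraction after k components = (λ_1 + ... + λ_k) / Σ λ:
  k = 1: 38/69 = 0.5507
  k = 2: (38 + 31)/69 = 69/69 = 1

Summary (fraction, with percent):

explained: PC1 0.5507 (55.07%), PC2 0.4493 (44.93%);  cumulative: 0.5507, 1


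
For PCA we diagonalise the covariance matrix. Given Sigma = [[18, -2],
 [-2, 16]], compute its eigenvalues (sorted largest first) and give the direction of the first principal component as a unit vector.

Step 1 — characteristic polynomial of 2×2 Sigma:
  det(Sigma - λI) = λ² - trace · λ + det = 0.
  trace = 18 + 16 = 34, det = 18·16 - (-2)² = 284.
Step 2 — discriminant:
  Δ = trace² - 4·det = 1156 - 1136 = 20.
Step 3 — eigenvalues:
  λ = (trace ± √Δ)/2 = (34 ± 4.4721)/2,
  λ_1 = 19.2361,  λ_2 = 14.7639.

Step 4 — unit eigenvector for λ_1: solve (Sigma - λ_1 I)v = 0. First row:
  (18 - 19.2361)·v_x + (-2)·v_y = 0, i.e. (-1.2361)·v_x + (-2)·v_y = 0,
  so v ∝ (b, λ_1 - a) = (-2, 1.2361); multiply by -1 so the first entry is positive: u = (2, -1.2361).
  ||u|| = √((2)² + (-1.2361)²) = √(5.5279) ≈ 2.3511,
  v_1 = u/||u|| ≈ (0.8507, -0.5257) (||v_1|| = 1).

λ_1 = 19.2361,  λ_2 = 14.7639;  v_1 ≈ (0.8507, -0.5257)


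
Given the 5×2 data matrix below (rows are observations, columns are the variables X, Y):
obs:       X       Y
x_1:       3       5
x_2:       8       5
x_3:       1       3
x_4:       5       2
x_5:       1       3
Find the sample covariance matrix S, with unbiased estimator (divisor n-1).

Step 1 — column means:
  mean(X) = (3 + 8 + 1 + 5 + 1) / 5 = 18/5 = 3.6
  mean(Y) = (5 + 5 + 3 + 2 + 3) / 5 = 18/5 = 3.6

Step 2 — sample covariance S[i,j] = (1/(n-1)) · Σ_k (x_{k,i} - mean_i) · (x_{k,j} - mean_j), with n-1 = 4.
  S[X,X] = ((-0.6)·(-0.6) + (4.4)·(4.4) + (-2.6)·(-2.6) + (1.4)·(1.4) + (-2.6)·(-2.6)) / 4 = 35.2/4 = 8.8
  S[X,Y] = ((-0.6)·(1.4) + (4.4)·(1.4) + (-2.6)·(-0.6) + (1.4)·(-1.6) + (-2.6)·(-0.6)) / 4 = 6.2/4 = 1.55
  S[Y,Y] = ((1.4)·(1.4) + (1.4)·(1.4) + (-0.6)·(-0.6) + (-1.6)·(-1.6) + (-0.6)·(-0.6)) / 4 = 7.2/4 = 1.8

S is symmetric (S[j,i] = S[i,j]). Assembling:

S = [[8.8, 1.55],
 [1.55, 1.8]]


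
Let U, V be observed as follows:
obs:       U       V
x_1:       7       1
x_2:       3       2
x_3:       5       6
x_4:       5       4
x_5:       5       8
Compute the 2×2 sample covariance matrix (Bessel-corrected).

Step 1 — column means:
  mean(U) = (7 + 3 + 5 + 5 + 5) / 5 = 25/5 = 5
  mean(V) = (1 + 2 + 6 + 4 + 8) / 5 = 21/5 = 4.2

Step 2 — sample covariance S[i,j] = (1/(n-1)) · Σ_k (x_{k,i} - mean_i) · (x_{k,j} - mean_j), with n-1 = 4.
  S[U,U] = ((2)·(2) + (-2)·(-2) + (0)·(0) + (0)·(0) + (0)·(0)) / 4 = 8/4 = 2
  S[U,V] = ((2)·(-3.2) + (-2)·(-2.2) + (0)·(1.8) + (0)·(-0.2) + (0)·(3.8)) / 4 = -2/4 = -0.5
  S[V,V] = ((-3.2)·(-3.2) + (-2.2)·(-2.2) + (1.8)·(1.8) + (-0.2)·(-0.2) + (3.8)·(3.8)) / 4 = 32.8/4 = 8.2

S is symmetric (S[j,i] = S[i,j]). Assembling:

S = [[2, -0.5],
 [-0.5, 8.2]]


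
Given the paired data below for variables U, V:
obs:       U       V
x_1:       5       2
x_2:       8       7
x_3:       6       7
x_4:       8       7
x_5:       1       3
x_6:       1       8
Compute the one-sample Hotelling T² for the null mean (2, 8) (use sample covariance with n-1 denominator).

Step 1 — sample mean vector:
  mean(U) = (5 + 8 + 6 + 8 + 1 + 1) / 6 = 29/6 = 4.8333
  mean(V) = (2 + 7 + 7 + 7 + 3 + 8) / 6 = 34/6 = 5.6667
  x̄ = (4.8333, 5.6667),  deviation x̄ - mu_0 = (4.8333, 5.6667) - (2, 8) = (2.8333, -2.3333).

Step 2 — sample covariance matrix, S[i,j] = (1/(n-1)) · Σ_k (x_{k,i} - mean_i) · (x_{k,j} - mean_j), divisor n-1 = 5:
  S[U,U] = ((0.1667)·(0.1667) + (3.1667)·(3.1667) + (1.1667)·(1.1667) + (3.1667)·(3.1667) + (-3.8333)·(-3.8333) + (-3.8333)·(-3.8333)) / 5 = 50.8333/5 = 10.1667
  S[U,V] = ((0.1667)·(-3.6667) + (3.1667)·(1.3333) + (1.1667)·(1.3333) + (3.1667)·(1.3333) + (-3.8333)·(-2.6667) + (-3.8333)·(2.3333)) / 5 = 10.6667/5 = 2.1333
  S[V,V] = ((-3.6667)·(-3.6667) + (1.3333)·(1.3333) + (1.3333)·(1.3333) + (1.3333)·(1.3333) + (-2.6667)·(-2.6667) + (2.3333)·(2.3333)) / 5 = 31.3333/5 = 6.2667
  S = [[10.1667, 2.1333],
 [2.1333, 6.2667]].

Step 3 — invert S. det(S) = 10.1667·6.2667 - (2.1333)² = 59.16.
  S^{-1} = (1/det) · [[d, -b], [-b, a]] = [[0.1059, -0.0361],
 [-0.0361, 0.1719]].

Step 4 — quadratic form (x̄ - mu_0)^T · S^{-1} · (x̄ - mu_0):
  S^{-1} · (x̄ - mu_0) = (0.3843, -0.5032),
  (x̄ - mu_0)^T · [...] = (2.8333)·(0.3843) + (-2.3333)·(-0.5032) = 2.2628.

Step 5 — scale by n: T² = 6 · 2.2628 = 13.5767.

T² ≈ 13.5767


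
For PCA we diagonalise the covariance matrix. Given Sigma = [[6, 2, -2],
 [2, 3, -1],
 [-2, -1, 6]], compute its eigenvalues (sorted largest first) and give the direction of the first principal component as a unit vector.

Step 1 — characteristic polynomial p(λ) = det(λI - Sigma) = λ³ - tr·λ² + c_1·λ - det, where tr = trace, c_1 = sum of the principal 2×2 minors, det = det(Sigma):
  tr = 6 + 3 + 6 = 15,
  c_1 = (6·3 - (2)²) + (6·6 - (-2)²) + (3·6 - (-1)²) = 14 + 32 + 17 = 63,
  det = 6·(3·6 - (-1)²) - (2)·((2)·6 - (-1)·(-2)) + (-2)·((2)·(-1) - 3·(-2)) = 6·(17) - (2)·(10) + (-2)·(4) = 74.
  So p(λ) = λ³ - 15λ² + 63λ - 74.
Step 2 — look for an integer root (rational root theorem: any rational root is an integer divisor of 74). Testing λ = 2:
  p(2) = 8 - 60 + 126 - 74 = 0  ✓
  Dividing out (λ - 2): p(λ) = (λ - 2)(λ² - 13λ + 37).
Step 3 — remaining eigenvalues from the quadratic λ² - 13λ + 37 = 0:
  Δ = 13² - 4·37 = 169 - 148 = 21,  λ = (13 ± √21)/2 = (13 ± 4.5826)/2 ≈ 8.7913 or 4.2087.
  Sorted: λ_1 = 8.7913,  λ_2 = 4.2087,  λ_3 = 2  (check: sum = 15 = tr ✓).

Step 4 — unit eigenvector for λ_1 ≈ 8.7913: v spans the null space of (Sigma - λ_1 I), whose rows are
  r_1 = (-2.7913, 2, -2),  r_2 = (2, -5.7913, -1),  r_3 = (-2, -1, -2.7913).
  v is orthogonal to every row, so take v ∝ r_1 × r_2 = ((2)·(-1) - (-2)·(-5.7913), (-2)·(2) - (-2.7913)·(-1), (-2.7913)·(-5.7913) - (2)·(2)) ≈ (-13.5826, -6.7913, 12.1652).
  Rescale (multiply by -1 so the first nonzero entry is positive): u = (13.5826, 6.7913, -12.1652).
  ||u|| = √((13.5826)² + (6.7913)² + (-12.1652)²) = √(378.5989) ≈ 19.4576,  v_1 = u/||u|| ≈ (0.6981, 0.349, -0.6252) (||v_1|| = 1).

λ_1 = 8.7913,  λ_2 = 4.2087,  λ_3 = 2;  v_1 ≈ (0.6981, 0.349, -0.6252)
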